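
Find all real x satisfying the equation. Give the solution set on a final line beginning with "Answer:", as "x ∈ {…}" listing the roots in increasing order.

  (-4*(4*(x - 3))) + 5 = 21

Step 1. [(-4*(4*(x - 3))) + 5 = 21] the outer +5 inverts by subtracting 5, so sub: -4*(4*(x - 3)) = 16.
Step 2. [-4*(4*(x - 3)) = 16] LHS = -4·(…); ÷-4 both sides, so div: 4*(x - 3) = -4.
Step 3. [4*(x - 3) = -4] divide by the outer 4. So div: x - 3 = -1.
Step 4. [x - 3 = -1] -3 is outermost — add 3 both sides, so sub: x = 2.

Answer: x ∈ {2}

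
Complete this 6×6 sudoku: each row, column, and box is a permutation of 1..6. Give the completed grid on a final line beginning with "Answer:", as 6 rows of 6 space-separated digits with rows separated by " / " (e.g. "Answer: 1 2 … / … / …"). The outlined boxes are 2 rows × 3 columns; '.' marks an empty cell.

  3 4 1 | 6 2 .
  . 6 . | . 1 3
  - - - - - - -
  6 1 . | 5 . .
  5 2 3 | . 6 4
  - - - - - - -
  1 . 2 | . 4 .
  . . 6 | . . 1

Step 1. [r6c5∈{3,5}] col 5 places 5 nowhere but r6c5. So r6c5=5.
Step 2. [r6c2∈{3}] r6c2 has the single candidate 3 ⇒ r6c2=3.
Step 3. [r4c4∈{1}] nothing but 1 survives at r4c4 ⇒ r4c4=1.
Step 4. [r5c6∈{6}] r5c6 has the single candidate 6. So r5c6=6.
Step 5. [r3c5∈{3}] only 3 remains possible at r3c5 ⇒ r3c5=3.
Step 6. [r5c4∈{3}] only 3 remains possible at r5c4, so r5c4=3.
Step 7. [r2c1∈{2}] r2c1's peers cover all but 2, so r2c1=2.
Step 8. [r2c3∈{5}] only 5 remains possible at r2c3. So r2c3=5.
Step 9. [r2c4∈{4}] nothing but 4 survives at r2c4, so r2c4=4.
Step 10. [r6c4∈{2}] r6c4 has the single candidate 2 ⇒ r6c4=2.
Step 11. [r1c6∈{5}] r1c6's peers cover all but 5, so r1c6=5.
Step 12. [r6c1∈{4}] nothing but 4 survives at r6c1. So r6c1=4.
Step 13. [r3c3∈{4}] only 4 remains possible at r3c3, so r3c3=4.
Step 14. [r5c2∈{5}] r5c2 is down to just 5 ⇒ r5c2=5.
Step 15. [r3c6∈{2}] r3c6's peers cover all but 2. So r3c6=2.

Answer: 3 4 1 6 2 5 / 2 6 5 4 1 3 / 6 1 4 5 3 2 / 5 2 3 1 6 4 / 1 5 2 3 4 6 / 4 3 6 2 5 1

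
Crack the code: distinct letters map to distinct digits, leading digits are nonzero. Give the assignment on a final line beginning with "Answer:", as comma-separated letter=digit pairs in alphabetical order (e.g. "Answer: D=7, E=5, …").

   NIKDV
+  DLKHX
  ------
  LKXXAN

Step 1. [col 1: V + X ≡ N (mod 10)] N=9 is one option consistent with column 1 (V + X ≡ N (mod 10), carry-in 0) — take it, so N=9.
Step 2. [col 1: V + X ≡ N (mod 10)] V=4 is one option consistent with column 1 (V + X ≡ N (mod 10), carry-in 0) — take it ⇒ V=4.
Step 3. [col 1: V + X ≡ N (mod 10)] column 1 reads V+X+carry(0)=N with V=4, N=9; with digits 4,9 already taken and all letters distinct, the only value for X is 5 ⇒ X=5.
Step 4. [L] the sum has 6 digits but both addends have 5; that extra leading digit L is the final carry, namely 1 ⇒ L=1.
Step 5. [col 2: D + H ≡ A (mod 10)] several values work for D in column 2 (D + H ≡ A (mod 10), carry-in 0); try D=8 ⇒ D=8.
Step 6. [col 2: D + H ≡ A (mod 10)] column 2: given D=8, carry-in 0, and digits 1,4,5,8,9 already taken and all letters distinct, D+H≡A (mod 10) forces A=0, so A=0.
Step 7. [col 2: D + H ≡ A (mod 10)] column 2: given D=8, A=0, carry-in 0, and digits 0,1,4,5,8,9 already taken and all letters distinct, D+H≡A (mod 10) forces H=2, so H=2.
Step 8. [col 3: K + K ≡ X (mod 10)] in column 3 we have K+K≡X with carry-in 1; given X=5 and digits 0,1,2,4,5,8,9 already taken and all letters distinct, that pins K to 7 ⇒ K=7.
Step 9. [col 4: I + L ≡ X (mod 10)] column 4: given L=1, X=5, carry-in 1, and digits 0,1,2,4,5,7,8,9 already taken and all letters distinct, I+L≡X (mod 10) forces I=3, so I=3.

Answer: A=0, D=8, H=2, I=3, K=7, L=1, N=9, V=4, X=5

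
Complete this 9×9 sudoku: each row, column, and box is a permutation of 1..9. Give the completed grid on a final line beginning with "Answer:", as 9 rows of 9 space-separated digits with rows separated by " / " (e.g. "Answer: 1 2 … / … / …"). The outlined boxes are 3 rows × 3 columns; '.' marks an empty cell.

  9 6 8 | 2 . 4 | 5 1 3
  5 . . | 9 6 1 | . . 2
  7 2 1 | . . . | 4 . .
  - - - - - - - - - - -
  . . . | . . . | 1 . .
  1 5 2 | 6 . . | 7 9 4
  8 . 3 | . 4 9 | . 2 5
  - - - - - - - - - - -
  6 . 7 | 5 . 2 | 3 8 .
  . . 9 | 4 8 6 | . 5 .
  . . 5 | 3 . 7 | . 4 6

Step 1. [r5c6∈{3,8}] row 5 places 8 nowhere but r5c6. So r5c6=8.
Step 2. [r5c5∈{3}] r5c5's peers cover all but 3. So r5c5=3.
Step 3. [r9c7∈{2,9}] in col 7, 9 fits only at r9c7. So r9c7=9.
Step 4. [r7c9∈{1}] only 1 remains possible at r7c9, so r7c9=1.
Step 5. [r4c4∈{7}] r4c4's peers cover all but 7, so r4c4=7.
Step 6. [r8c2∈{1,3}] 1 has one home in row 8: r8c2, so r8c2=1.
Step 7. [r3c5∈{5}] nothing but 5 survives at r3c5. So r3c5=5.
Step 8. [r4c1∈{4}] r4c1 is down to just 4, so r4c1=4.
Step 9. [r3c9∈{8,9}] in row 3, 9 fits only at r3c9, so r3c9=9.
Step 10. [r8c7∈{2}] r8c7's peers cover all but 2, so r8c7=2.
Step 11. [r7c2∈{4}] only 4 remains possible at r7c2, so r7c2=4.
Step 12. [r3c8∈{6}] r3c8 has the single candidate 6. So r3c8=6.
Step 13. [r3c4∈{8}] r3c4 is down to just 8 ⇒ r3c4=8.
Step 14. [r6c4∈{1}] r6c4 has the single candidate 1 ⇒ r6c4=1.
Step 15. [r4c3∈{6}] r4c3 is down to just 6, so r4c3=6.
Step 16. [r4c2∈{9}] r4c2's peers cover all but 9 ⇒ r4c2=9.
Step 17. [r4c8∈{3}] r4c8's peers cover all but 3, so r4c8=3.
Step 18. [r8c9∈{7}] r8c9 is down to just 7, so r8c9=7.
Step 19. [r2c3∈{4}] nothing but 4 survives at r2c3, so r2c3=4.
Step 20. [r9c5∈{1}] r9c5 has the single candidate 1. So r9c5=1.
Step 21. [r6c7∈{6}] nothing but 6 survives at r6c7, so r6c7=6.
Step 22. [r7c5∈{9}] r7c5 is down to just 9. So r7c5=9.
Step 23. [r2c7∈{8}] r2c7 has the single candidate 8. So r2c7=8.
Step 24. [r2c8∈{7}] r2c8's peers cover all but 7, so r2c8=7.
Step 25. [r4c9∈{8}] r4c9 has the single candidate 8. So r4c9=8.
Step 26. [r2c2∈{3}] nothing but 3 survives at r2c2. So r2c2=3.
Step 27. [r9c2∈{8}] r9c2's peers cover all but 8 ⇒ r9c2=8.
Step 28. [r3c6∈{3}] r3c6's peers cover all but 3 ⇒ r3c6=3.
Step 29. [r1c5∈{7}] r1c5's peers cover all but 7, so r1c5=7.
Step 30. [r4c5∈{2}] r4c5 is down to just 2 ⇒ r4c5=2.
Step 31. [r4c6∈{5}] r4c6 has the single candidate 5 ⇒ r4c6=5.
Step 32. [r9c1∈{2}] only 2 remains possible at r9c1 ⇒ r9c1=2.
Step 33. [r8c1∈{3}] r8c1's peers cover all but 3 ⇒ r8c1=3.
Step 34. [r6c2∈{7}] only 7 remains possible at r6c2. So r6c2=7.

Answer: 9 6 8 2 7 4 5 1 3 / 5 3 4 9 6 1 8 7 2 / 7 2 1 8 5 3 4 6 9 / 4 9 6 7 2 5 1 3 8 / 1 5 2 6 3 8 7 9 4 / 8 7 3 1 4 9 6 2 5 / 6 4 7 5 9 2 3 8 1 / 3 1 9 4 8 6 2 5 7 / 2 8 5 3 1 7 9 4 6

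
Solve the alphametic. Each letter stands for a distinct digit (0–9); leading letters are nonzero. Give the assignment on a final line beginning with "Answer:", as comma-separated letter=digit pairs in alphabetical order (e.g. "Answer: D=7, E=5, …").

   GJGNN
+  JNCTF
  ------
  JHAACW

Step 1. [J] the sum has 6 digits but both addends have 5; that extra leading digit J is the final carry, namely 1 ⇒ J=1.
Step 2. [col 1: N + F ≡ W (mod 10)] several values work for W in column 1 (N + F ≡ W (mod 10), carry-in 0); try W=8, so W=8.
Step 3. [col 1: N + F ≡ W (mod 10)] no forcing yet in column 1 (carry-in 0); N=2 is free and consistent — try it. So N=2.
Step 4. [col 1: N + F ≡ W (mod 10)] column 1 reads N+F+carry(0)=W with N=2, W=8; with digits 1,2,8 already taken and all letters distinct, the only value for F is 6. So F=6.
Step 5. [col 2: N + T ≡ C (mod 10)] T=3 is one option consistent with column 2 (N + T ≡ C (mod 10), carry-in 0) — take it, so T=3.
Step 6. [col 2: N + T ≡ C (mod 10)] from column 2 (N=2, T=3, carry-in 0, digits 1,2,3,6,8 already taken and all letters distinct): C must equal 5, so C=5.
Step 7. [col 3: G + C ≡ A (mod 10)] no forcing yet in column 3 (carry-in 0); G=9 is free and consistent — try it, so G=9.
Step 8. [col 3: G + C ≡ A (mod 10)] column 3: given G=9, C=5, carry-in 0, and digits 1,2,3,5,6,8,9 already taken and all letters distinct, G+C≡A (mod 10) forces A=4, so A=4.
Step 9. [col 5: G + J ≡ H (mod 10)] column 5 reads G+J+carry(0)=H with G=9, J=1; with digits 1,2,3,4,5,6,8,9 already taken and all letters distinct, the only value for H is 0 ⇒ H=0.

Answer: A=4, C=5, F=6, G=9, H=0, J=1, N=2, T=3, W=8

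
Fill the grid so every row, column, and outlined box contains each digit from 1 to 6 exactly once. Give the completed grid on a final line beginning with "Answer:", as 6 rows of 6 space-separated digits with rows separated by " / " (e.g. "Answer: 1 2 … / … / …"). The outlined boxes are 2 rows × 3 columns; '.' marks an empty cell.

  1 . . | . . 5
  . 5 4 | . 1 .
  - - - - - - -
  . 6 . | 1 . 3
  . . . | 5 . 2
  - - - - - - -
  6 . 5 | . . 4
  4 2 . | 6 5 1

Step 1. [r1c2∈{3}] only 3 remains possible at r1c2, so r1c2=3.
Step 2. [r2c1∈{2}] r2c1's peers cover all but 2 ⇒ r2c1=2.
Step 3. [r5c5∈{2,3}] in col 5, 3 fits only at r5c5 ⇒ r5c5=3.
Step 4. [r1c5∈{2,4,6}] col 5 places 2 nowhere but r1c5 ⇒ r1c5=2.
Step 5. [r4c3∈{1,3}] in col 3, 1 fits only at r4c3. So r4c3=1.
Step 6. [r3c5∈{4}] nothing but 4 survives at r3c5, so r3c5=4.
Step 7. [r2c4∈{3}] only 3 remains possible at r2c4. So r2c4=3.
Step 8. [r3c3∈{2}] r3c3's peers cover all but 2. So r3c3=2.
Step 9. [r5c4∈{2}] only 2 remains possible at r5c4, so r5c4=2.
Step 10. [r1c3∈{6}] nothing but 6 survives at r1c3. So r1c3=6.
Step 11. [r5c2∈{1}] r5c2 has the single candidate 1 ⇒ r5c2=1.
Step 12. [r3c1∈{5}] nothing but 5 survives at r3c1. So r3c1=5.
Step 13. [r2c6∈{6}] r2c6's peers cover all but 6, so r2c6=6.
Step 14. [r4c1∈{3}] nothing but 3 survives at r4c1. So r4c1=3.
Step 15. [r4c5∈{6}] only 6 remains possible at r4c5. So r4c5=6.
Step 16. [r4c2∈{4}] only 4 remains possible at r4c2 ⇒ r4c2=4.
Step 17. [r6c3∈{3}] nothing but 3 survives at r6c3. So r6c3=3.
Step 18. [r1c4∈{4}] r1c4 is down to just 4. So r1c4=4.

Answer: 1 3 6 4 2 5 / 2 5 4 3 1 6 / 5 6 2 1 4 3 / 3 4 1 5 6 2 / 6 1 5 2 3 4 / 4 2 3 6 5 1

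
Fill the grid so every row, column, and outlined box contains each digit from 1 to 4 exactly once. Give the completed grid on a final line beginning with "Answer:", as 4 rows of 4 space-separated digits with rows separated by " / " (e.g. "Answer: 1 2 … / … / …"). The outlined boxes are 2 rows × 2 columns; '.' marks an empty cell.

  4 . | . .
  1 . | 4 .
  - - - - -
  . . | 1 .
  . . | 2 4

Step 1. [r3c4∈{3}] r3c4's peers cover all but 3, so r3c4=3.
Step 2. [r2c2∈{2,3}] r2c2 is the only open cell in row 2 admitting 3, so r2c2=3.
Step 3. [r1c2∈{2}] nothing but 2 survives at r1c2. So r1c2=2.
Step 4. [r3c2∈{4}] r3c2 has the single candidate 4. So r3c2=4.
Step 5. [r2c4∈{2}] r2c4 is down to just 2, so r2c4=2.
Step 6. [r4c1∈{3}] r4c1 is down to just 3 ⇒ r4c1=3.
Step 7. [r1c3∈{3}] only 3 remains possible at r1c3 ⇒ r1c3=3.
Step 8. [r1c4∈{1}] r1c4 is down to just 1. So r1c4=1.
Step 9. [r4c2∈{1}] only 1 remains possible at r4c2, so r4c2=1.
Step 10. [r3c1∈{2}] nothing but 2 survives at r3c1. So r3c1=2.

Answer: 4 2 3 1 / 1 3 4 2 / 2 4 1 3 / 3 1 2 4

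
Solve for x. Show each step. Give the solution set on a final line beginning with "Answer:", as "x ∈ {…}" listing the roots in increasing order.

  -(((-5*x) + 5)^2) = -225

Step 1. [-(((-5*x) + 5)^2) = -225] LHS negated; negate both sides ⇒ neg: ((-5*x) + 5)^2 = 225.
Step 2. [((-5*x) + 5)^2 = 225] 225 ≥ 0, LHS is (·)² — take ±√, so sqrt: (-5*x) + 5 = 15 or -15.
Step 3. [(-5*x) + 5 = 15 or -15] -5 divides every term; factor it out, so factor: x - 1 = -3 or 3.
Step 4. [x - 1 = -3 or 3] add 1: x sits inside (… - 1) ⇒ sub: x = -2 or 4.

Answer: x ∈ {-2, 4}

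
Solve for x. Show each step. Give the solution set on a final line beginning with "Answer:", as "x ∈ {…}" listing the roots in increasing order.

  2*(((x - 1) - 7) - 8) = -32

Step 1. [2*(((x - 1) - 7) - 8) = -32] LHS = 2·(…); ÷2 both sides ⇒ div: ((x - 1) - 7) - 8 = -16.
Step 2. [((x - 1) - 7) - 8 = -16] 8 comes off first (add 8) ⇒ sub: (x - 1) - 7 = -8.
Step 3. [(x - 1) - 7 = -8] the outer -7 inverts by adding 7. So sub: x - 1 = -1.
Step 4. [x - 1 = -1] the outer -1 inverts by adding 1. So sub: x = 0.

Answer: x ∈ {0}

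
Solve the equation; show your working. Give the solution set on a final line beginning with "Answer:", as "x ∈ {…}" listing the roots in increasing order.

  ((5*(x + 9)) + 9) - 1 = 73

Step 1. [((5*(x + 9)) + 9) - 1 = 73] 1 comes off first (add 1) ⇒ sub: (5*(x + 9)) + 9 = 74.
Step 2. [(5*(x + 9)) + 9 = 74] subtract 9: x sits inside (… + 9). So sub: 5*(x + 9) = 65.
Step 3. [5*(x + 9) = 65] leading coefficient 5: divide by 5. So div: x + 9 = 13.
Step 4. [x + 9 = 13] peel the +9: subtract 9 from each side, so sub: x = 4.

Answer: x ∈ {4}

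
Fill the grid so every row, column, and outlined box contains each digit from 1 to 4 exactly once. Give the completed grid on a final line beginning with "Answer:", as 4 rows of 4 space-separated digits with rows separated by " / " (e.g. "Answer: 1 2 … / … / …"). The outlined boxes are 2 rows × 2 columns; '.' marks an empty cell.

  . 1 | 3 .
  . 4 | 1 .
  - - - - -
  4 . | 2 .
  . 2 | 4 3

Step 1. [r1c1∈{2}] only 2 remains possible at r1c1. So r1c1=2.
Step 2. [r4c1∈{1}] r4c1 is down to just 1. So r4c1=1.
Step 3. [r2c4∈{2}] r2c4 has the single candidate 2, so r2c4=2.
Step 4. [r2c1∈{3}] nothing but 3 survives at r2c1 ⇒ r2c1=3.
Step 5. [r3c2∈{3}] r3c2 is down to just 3, so r3c2=3.
Step 6. [r1c4∈{4}] nothing but 4 survives at r1c4, so r1c4=4.
Step 7. [r3c4∈{1}] only 1 remains possible at r3c4. So r3c4=1.

Answer: 2 1 3 4 / 3 4 1 2 / 4 3 2 1 / 1 2 4 3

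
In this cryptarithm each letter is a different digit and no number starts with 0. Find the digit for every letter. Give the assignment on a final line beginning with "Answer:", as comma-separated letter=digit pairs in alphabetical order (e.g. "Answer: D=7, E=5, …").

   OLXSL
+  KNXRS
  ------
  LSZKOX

Step 1. [col 1: L + S ≡ X (mod 10)] S=3 is one option consistent with column 1 (L + S ≡ X (mod 10), carry-in 0) — take it. So S=3.
Step 2. [col 1: L + S ≡ X (mod 10)] L=1 is one option consistent with column 1 (L + S ≡ X (mod 10), carry-in 0) — take it. So L=1.
Step 3. [col 1: L + S ≡ X (mod 10)] column 1 reads L+S+carry(0)=X with L=1, S=3; with digits 1,3 already taken and all letters distinct, the only value for X is 4 ⇒ X=4.
Step 4. [col 2: S + R ≡ O (mod 10)] no forcing yet in column 2 (carry-in 0); O=5 is free and consistent — try it, so O=5.
Step 5. [col 2: S + R ≡ O (mod 10)] in column 2 we have S+R≡O with carry-in 0; given S=3, O=5 and digits 1,3,4,5 already taken and all letters distinct, that pins R to 2 ⇒ R=2.
Step 6. [col 3: X + X ≡ K (mod 10)] column 3: given X=4, carry-in 0, and digits 1,2,3,4,5 already taken and all letters distinct, X+X≡K (mod 10) forces K=8 ⇒ K=8.
Step 7. [col 4: L + N ≡ Z (mod 10)] several values work for Z in column 4 (L + N ≡ Z (mod 10), carry-in 0); try Z=7 ⇒ Z=7.
Step 8. [col 4: L + N ≡ Z (mod 10)] from column 4 (L=1, Z=7, carry-in 0, digits 1,2,3,4,5,7,8 already taken and all letters distinct): N must equal 6 ⇒ N=6.

Answer: K=8, L=1, N=6, O=5, R=2, S=3, X=4, Z=7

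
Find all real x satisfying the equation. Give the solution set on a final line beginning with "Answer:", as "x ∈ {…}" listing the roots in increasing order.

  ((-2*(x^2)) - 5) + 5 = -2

Step 1. [((-2*(x^2)) - 5) + 5 = -2] subtract 5: x sits inside (… + 5) ⇒ sub: (-2*(x^2)) - 5 = -7.
Step 2. [(-2*(x^2)) - 5 = -7] add 5: x sits inside (… - 5) ⇒ sub: -2*(x^2) = -2.
Step 3. [-2*(x^2) = -2] -2 out front; divide by -2, so div: x^2 = 1.
Step 4. [x^2 = 1] √ both sides: 1 ≥ 0 gives two branches, so sqrt: x = 1 or -1.

Answer: x ∈ {-1, 1}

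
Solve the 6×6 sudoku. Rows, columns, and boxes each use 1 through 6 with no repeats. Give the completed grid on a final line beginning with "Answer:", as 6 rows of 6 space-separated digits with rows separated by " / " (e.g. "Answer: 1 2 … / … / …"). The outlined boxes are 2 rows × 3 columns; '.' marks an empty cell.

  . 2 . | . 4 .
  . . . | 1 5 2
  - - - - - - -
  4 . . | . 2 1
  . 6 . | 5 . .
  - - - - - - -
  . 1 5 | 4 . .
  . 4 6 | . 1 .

Step 1. [r3c3∈{3}] r3c3's peers cover all but 3, so r3c3=3.
Step 2. [r1c1∈{1,3,5,6}] 5 has one home in row 1: r1c1. So r1c1=5.
Step 3. [r5c1∈{2,3}] in row 5, 2 fits only at r5c1 ⇒ r5c1=2.
Step 4. [r6c1∈{3}] r6c1's peers cover all but 3, so r6c1=3.
Step 5. [r5c5∈{3,6}] 6 has one home in col 5: r5c5, so r5c5=6.
Step 6. [r1c6∈{3,6}] in col 6, 6 fits only at r1c6, so r1c6=6.
Step 7. [r4c3∈{1,2}] 2 has one home in row 4: r4c3 ⇒ r4c3=2.
Step 8. [r4c5∈{3}] r4c5 has the single candidate 3. So r4c5=3.
Step 9. [r2c2∈{3}] nothing but 3 survives at r2c2 ⇒ r2c2=3.
Step 10. [r4c1∈{1}] r4c1 is down to just 1 ⇒ r4c1=1.
Step 11. [r2c3∈{4}] r2c3 has the single candidate 4, so r2c3=4.
Step 12. [r3c2∈{5}] nothing but 5 survives at r3c2, so r3c2=5.
Step 13. [r1c3∈{1}] r1c3 has the single candidate 1 ⇒ r1c3=1.
Step 14. [r1c4∈{3}] r1c4 has the single candidate 3, so r1c4=3.
Step 15. [r2c1∈{6}] r2c1's peers cover all but 6, so r2c1=6.
Step 16. [r6c6∈{5}] r6c6 is down to just 5. So r6c6=5.
Step 17. [r4c6∈{4}] nothing but 4 survives at r4c6, so r4c6=4.
Step 18. [r6c4∈{2}] r6c4's peers cover all but 2. So r6c4=2.
Step 19. [r3c4∈{6}] only 6 remains possible at r3c4. So r3c4=6.
Step 20. [r5c6∈{3}] nothing but 3 survives at r5c6. So r5c6=3.

Answer: 5 2 1 3 4 6 / 6 3 4 1 5 2 / 4 5 3 6 2 1 / 1 6 2 5 3 4 / 2 1 5 4 6 3 / 3 4 6 2 1 5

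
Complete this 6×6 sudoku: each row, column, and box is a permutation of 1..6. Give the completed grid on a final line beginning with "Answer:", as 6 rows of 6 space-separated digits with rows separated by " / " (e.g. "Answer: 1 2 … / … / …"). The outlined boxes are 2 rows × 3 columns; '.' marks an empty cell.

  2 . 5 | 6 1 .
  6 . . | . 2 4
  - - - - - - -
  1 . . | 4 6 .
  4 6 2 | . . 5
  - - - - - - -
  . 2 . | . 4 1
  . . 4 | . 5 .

Step 1. [r5c4∈{3}] r5c4's peers cover all but 3, so r5c4=3.
Step 2. [r3c3∈{3}] r3c3 is down to just 3, so r3c3=3.
Step 3. [r2c2∈{1,3}] 3 has one home in row 2: r2c2. So r2c2=3.
Step 4. [r6c6∈{2,6}] in row 6, 6 fits only at r6c6 ⇒ r6c6=6.
Step 5. [r6c4∈{2}] only 2 remains possible at r6c4 ⇒ r6c4=2.
Step 6. [r2c4∈{5}] r2c4 has the single candidate 5. So r2c4=5.
Step 7. [r2c3∈{1}] r2c3 is down to just 1, so r2c3=1.
Step 8. [r6c2∈{1}] r6c2 has the single candidate 1. So r6c2=1.
Step 9. [r1c2∈{4}] r1c2 has the single candidate 4, so r1c2=4.
Step 10. [r4c5∈{3}] r4c5 is down to just 3 ⇒ r4c5=3.
Step 11. [r4c4∈{1}] r4c4 has the single candidate 1 ⇒ r4c4=1.
Step 12. [r3c2∈{5}] r3c2's peers cover all but 5, so r3c2=5.
Step 13. [r5c1∈{5}] r5c1 is down to just 5, so r5c1=5.
Step 14. [r5c3∈{6}] r5c3 has the single candidate 6 ⇒ r5c3=6.
Step 15. [r1c6∈{3}] r1c6 is down to just 3. So r1c6=3.
Step 16. [r3c6∈{2}] r3c6's peers cover all but 2, so r3c6=2.
Step 17. [r6c1∈{3}] only 3 remains possible at r6c1. So r6c1=3.

Answer: 2 4 5 6 1 3 / 6 3 1 5 2 4 / 1 5 3 4 6 2 / 4 6 2 1 3 5 / 5 2 6 3 4 1 / 3 1 4 2 5 6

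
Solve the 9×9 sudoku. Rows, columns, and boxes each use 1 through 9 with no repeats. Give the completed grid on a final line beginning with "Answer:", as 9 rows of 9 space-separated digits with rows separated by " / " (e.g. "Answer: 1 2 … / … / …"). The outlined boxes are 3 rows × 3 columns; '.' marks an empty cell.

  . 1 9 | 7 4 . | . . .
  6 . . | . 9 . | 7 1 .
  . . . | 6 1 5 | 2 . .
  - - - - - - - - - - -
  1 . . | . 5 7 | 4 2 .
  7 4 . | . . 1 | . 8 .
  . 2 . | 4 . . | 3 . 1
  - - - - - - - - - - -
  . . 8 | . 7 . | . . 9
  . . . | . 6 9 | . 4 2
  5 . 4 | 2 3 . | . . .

Step 1. [r4c9∈{6}] nothing but 6 survives at r4c9, so r4c9=6.
Step 2. [r4c3∈{3}] only 3 remains possible at r4c3, so r4c3=3.
Step 3. [r7c8∈{3,5,6}] r7c8 is the only open cell in box 9 admitting 3, so r7c8=3.
Step 4. [r9c6∈{8}] only 8 remains possible at r9c6. So r9c6=8.
Step 5. [r5c9∈{5}] r5c9's peers cover all but 5, so r5c9=5.
Step 6. [r2c4∈{3,8}] r2c4 is the only open cell in box 2 admitting 8, so r2c4=8.
Step 7. [r6c1∈{8,9}] col 1 places 9 nowhere but r6c1, so r6c1=9.
Step 8. [r8c3∈{1,7}] col 3 places 1 nowhere but r8c3. So r8c3=1.
Step 9. [r8c1∈{3}] r8c1 has the single candidate 3. So r8c1=3.
Step 10. [r2c3∈{2,5}] col 3 places 2 nowhere but r2c3 ⇒ r2c3=2.
Step 11. [r1c1∈{8}] r1c1 has the single candidate 8 ⇒ r1c1=8.
Step 12. [r2c6∈{3}] only 3 remains possible at r2c6 ⇒ r2c6=3.
Step 13. [r8c2∈{7}] r8c2's peers cover all but 7, so r8c2=7.
Step 14. [r8c4∈{5}] r8c4's peers cover all but 5 ⇒ r8c4=5.
Step 15. [r7c7∈{1,5,6}] r7c7 is the only open cell in row 7 admitting 5. So r7c7=5.
Step 16. [r3c9∈{3,4,8}] row 3 places 8 nowhere but r3c9 ⇒ r3c9=8.
Step 17. [r1c7∈{6}] r1c7's peers cover all but 6, so r1c7=6.
Step 18. [r9c8∈{6,7}] 6 has one home in col 8: r9c8, so r9c8=6.
Step 19. [r6c3∈{5,6}] r6c3 is the only open cell in row 6 admitting 5. So r6c3=5.
Step 20. [r5c4∈{3,9}] row 5 places 3 nowhere but r5c4, so r5c4=3.
Step 21. [r7c4∈{1}] nothing but 1 survives at r7c4. So r7c4=1.
Step 22. [r8c7∈{8}] nothing but 8 survives at r8c7, so r8c7=8.
Step 23. [r2c2∈{5}] nothing but 5 survives at r2c2. So r2c2=5.
Step 24. [r5c5∈{2}] r5c5 has the single candidate 2. So r5c5=2.
Step 25. [r7c1∈{2}] nothing but 2 survives at r7c1, so r7c1=2.
Step 26. [r9c2∈{9}] r9c2 is down to just 9 ⇒ r9c2=9.
Step 27. [r1c8∈{5}] only 5 remains possible at r1c8. So r1c8=5.
Step 28. [r5c3∈{6}] only 6 remains possible at r5c3 ⇒ r5c3=6.
Step 29. [r6c5∈{8}] r6c5's peers cover all but 8. So r6c5=8.
Step 30. [r4c4∈{9}] r4c4's peers cover all but 9. So r4c4=9.
Step 31. [r7c2∈{6}] nothing but 6 survives at r7c2. So r7c2=6.
Step 32. [r7c6∈{4}] r7c6 has the single candidate 4. So r7c6=4.
Step 33. [r9c7∈{1}] r9c7 is down to just 1. So r9c7=1.
Step 34. [r2c9∈{4}] r2c9 is down to just 4. So r2c9=4.
Step 35. [r3c8∈{9}] nothing but 9 survives at r3c8 ⇒ r3c8=9.
Step 36. [r6c6∈{6}] r6c6 is down to just 6, so r6c6=6.
Step 37. [r1c9∈{3}] r1c9 has the single candidate 3, so r1c9=3.
Step 38. [r6c8∈{7}] r6c8 has the single candidate 7, so r6c8=7.
Step 39. [r3c1∈{4}] only 4 remains possible at r3c1. So r3c1=4.
Step 40. [r3c3∈{7}] only 7 remains possible at r3c3, so r3c3=7.
Step 41. [r9c9∈{7}] r9c9 has the single candidate 7 ⇒ r9c9=7.
Step 42. [r1c6∈{2}] r1c6 has the single candidate 2. So r1c6=2.
Step 43. [r5c7∈{9}] nothing but 9 survives at r5c7 ⇒ r5c7=9.
Step 44. [r3c2∈{3}] r3c2 is down to just 3. So r3c2=3.
Step 45. [r4c2∈{8}] r4c2 has the single candidate 8. So r4c2=8.

Answer: 8 1 9 7 4 2 6 5 3 / 6 5 2 8 9 3 7 1 4 / 4 3 7 6 1 5 2 9 8 / 1 8 3 9 5 7 4 2 6 / 7 4 6 3 2 1 9 8 5 / 9 2 5 4 8 6 3 7 1 / 2 6 8 1 7 4 5 3 9 / 3 7 1 5 6 9 8 4 2 / 5 9 4 2 3 8 1 6 7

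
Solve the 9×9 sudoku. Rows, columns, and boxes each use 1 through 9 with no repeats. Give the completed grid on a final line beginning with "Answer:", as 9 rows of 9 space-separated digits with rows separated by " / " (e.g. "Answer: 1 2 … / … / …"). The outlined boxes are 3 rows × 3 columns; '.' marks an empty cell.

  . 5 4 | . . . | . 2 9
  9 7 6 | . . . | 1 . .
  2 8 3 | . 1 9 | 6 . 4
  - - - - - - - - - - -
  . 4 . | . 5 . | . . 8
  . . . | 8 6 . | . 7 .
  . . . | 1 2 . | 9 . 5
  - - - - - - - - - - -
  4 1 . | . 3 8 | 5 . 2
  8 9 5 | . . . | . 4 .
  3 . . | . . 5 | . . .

Step 1. [r8c5∈{7}] r8c5 has the single candidate 7. So r8c5=7.
Step 2. [r2c9∈{3}] r2c9 has the single candidate 3 ⇒ r2c9=3.
Step 3. [r5c9∈{1}] r5c9 has the single candidate 1, so r5c9=1.
Step 4. [r4c4∈{3,7,9}] r4c4 is the only open cell in box 5 admitting 9. So r4c4=9.
Step 5. [r9c2∈{2,6}] box 7 places 6 nowhere but r9c2. So r9c2=6.
Step 6. [r9c3∈{2,7}] box 7 places 2 nowhere but r9c3. So r9c3=2.
Step 7. [r7c4∈{6}] nothing but 6 survives at r7c4 ⇒ r7c4=6.
Step 8. [r6c6∈{3,4,7}] across row 6, 4 lands solely at r6c6, so r6c6=4.
Step 9. [r4c6∈{3,7}] in box 5, 7 fits only at r4c6 ⇒ r4c6=7.
Step 10. [r5c6∈{3}] r5c6 is down to just 3 ⇒ r5c6=3.
Step 11. [r1c7∈{7,8}] in box 3, 7 fits only at r1c7, so r1c7=7.
Step 12. [r2c8∈{5,8}] across box 3, 8 lands solely at r2c8 ⇒ r2c8=8.
Step 13. [r2c4∈{2,4,5}] across row 2, 5 lands solely at r2c4 ⇒ r2c4=5.
Step 14. [r6c1∈{6,7}] 7 has one home in col 1: r6c1. So r6c1=7.
Step 15. [r9c5∈{4,9}] r9c5 is the only open cell in col 5 admitting 9, so r9c5=9.
Step 16. [r4c1∈{1,6}] col 1 places 6 nowhere but r4c1, so r4c1=6.
Step 17. [r4c8∈{3}] only 3 remains possible at r4c8 ⇒ r4c8=3.
Step 18. [r5c2∈{2}] r5c2's peers cover all but 2. So r5c2=2.
Step 19. [r8c6∈{1,2}] 1 has one home in row 8: r8c6. So r8c6=1.
Step 20. [r1c5∈{8}] only 8 remains possible at r1c5. So r1c5=8.
Step 21. [r3c8∈{5}] nothing but 5 survives at r3c8 ⇒ r3c8=5.
Step 22. [r9c9∈{7}] r9c9 is down to just 7, so r9c9=7.
Step 23. [r2c6∈{2}] only 2 remains possible at r2c6 ⇒ r2c6=2.
Step 24. [r6c8∈{6}] r6c8's peers cover all but 6. So r6c8=6.
Step 25. [r3c4∈{7}] only 7 remains possible at r3c4 ⇒ r3c4=7.
Step 26. [r7c3∈{7}] only 7 remains possible at r7c3. So r7c3=7.
Step 27. [r2c5∈{4}] r2c5 is down to just 4. So r2c5=4.
Step 28. [r1c4∈{3}] r1c4 is down to just 3 ⇒ r1c4=3.
Step 29. [r8c4∈{2}] only 2 remains possible at r8c4, so r8c4=2.
Step 30. [r1c6∈{6}] nothing but 6 survives at r1c6. So r1c6=6.
Step 31. [r4c7∈{2}] only 2 remains possible at r4c7 ⇒ r4c7=2.
Step 32. [r8c9∈{6}] only 6 remains possible at r8c9. So r8c9=6.
Step 33. [r4c3∈{1}] nothing but 1 survives at r4c3, so r4c3=1.
Step 34. [r9c4∈{4}] r9c4's peers cover all but 4. So r9c4=4.
Step 35. [r5c7∈{4}] nothing but 4 survives at r5c7. So r5c7=4.
Step 36. [r1c1∈{1}] r1c1's peers cover all but 1. So r1c1=1.
Step 37. [r9c7∈{8}] r9c7's peers cover all but 8 ⇒ r9c7=8.
Step 38. [r6c3∈{8}] r6c3's peers cover all but 8 ⇒ r6c3=8.
Step 39. [r8c7∈{3}] nothing but 3 survives at r8c7, so r8c7=3.
Step 40. [r5c3∈{9}] r5c3's peers cover all but 9, so r5c3=9.
Step 41. [r5c1∈{5}] r5c1's peers cover all but 5 ⇒ r5c1=5.
Step 42. [r7c8∈{9}] r7c8's peers cover all but 9 ⇒ r7c8=9.
Step 43. [r9c8∈{1}] nothing but 1 survives at r9c8. So r9c8=1.
Step 44. [r6c2∈{3}] r6c2 has the single candidate 3 ⇒ r6c2=3.

Answer: 1 5 4 3 8 6 7 2 9 / 9 7 6 5 4 2 1 8 3 / 2 8 3 7 1 9 6 5 4 / 6 4 1 9 5 7 2 3 8 / 5 2 9 8 6 3 4 7 1 / 7 3 8 1 2 4 9 6 5 / 4 1 7 6 3 8 5 9 2 / 8 9 5 2 7 1 3 4 6 / 3 6 2 4 9 5 8 1 7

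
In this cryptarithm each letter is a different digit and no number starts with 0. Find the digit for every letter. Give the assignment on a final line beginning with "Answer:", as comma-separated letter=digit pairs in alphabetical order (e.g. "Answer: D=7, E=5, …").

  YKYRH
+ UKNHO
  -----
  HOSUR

Step 1. [col 1: H + O ≡ R (mod 10)] several values work for H in column 1 (H + O ≡ R (mod 10), carry-in 0); try H=4 ⇒ H=4.
Step 2. [col 1: H + O ≡ R (mod 10)] several values work for O in column 1 (H + O ≡ R (mod 10), carry-in 0); try O=5 ⇒ O=5.
Step 3. [col 1: H + O ≡ R (mod 10)] in column 1 we have H+O≡R with carry-in 0; given H=4, O=5 and digits 4,5 already taken and all letters distinct, that pins R to 9, so R=9.
Step 4. [col 2: R + H ≡ U (mod 10)] column 2 reads R+H+carry(0)=U with R=9, H=4; with digits 4,5,9 already taken and all letters distinct, the only value for U is 3. So U=3.
Step 5. [col 3: Y + N ≡ S (mod 10)] column 3 (Y + N ≡ S (mod 10), carry-in 1) doesn't pin S yet; pick S=0 and continue, so S=0.
Step 6. [col 3: Y + N ≡ S (mod 10)] Y=1 is one option consistent with column 3 (Y + N ≡ S (mod 10), carry-in 1) — take it, so Y=1.
Step 7. [col 3: Y + N ≡ S (mod 10)] column 3 reads Y+N+carry(1)=S with Y=1, S=0; with digits 0,1,3,4,5,9 already taken and all letters distinct, the only value for N is 8, so N=8.
Step 8. [col 4: K + K ≡ O (mod 10)] several values work for K in column 4 (K + K ≡ O (mod 10), carry-in 1); try K=2. So K=2.

Answer: H=4, K=2, N=8, O=5, R=9, S=0, U=3, Y=1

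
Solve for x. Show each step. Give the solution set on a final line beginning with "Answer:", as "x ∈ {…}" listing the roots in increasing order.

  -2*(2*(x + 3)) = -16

Step 1. [-2*(2*(x + 3)) = -16] LHS = -2·(…); ÷-2 both sides, so div: 2*(x + 3) = 8.
Step 2. [2*(x + 3) = 8] 2·(inner) — divide through by 2 ⇒ div: x + 3 = 4.
Step 3. [x + 3 = 4] 3 comes off first (subtract 3), so sub: x = 1.

Answer: x ∈ {1}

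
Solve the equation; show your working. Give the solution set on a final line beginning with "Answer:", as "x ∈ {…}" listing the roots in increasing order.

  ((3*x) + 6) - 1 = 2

Step 1. [((3*x) + 6) - 1 = 2] -1 is outermost — add 1 both sides ⇒ sub: (3*x) + 6 = 3.
Step 2. [(3*x) + 6 = 3] 3 divides every term; factor it out ⇒ factor: x + 2 = 1.
Step 3. [x + 2 = 1] +2 is outermost — subtract 2 both sides. So sub: x = -1.

Answer: x ∈ {-1}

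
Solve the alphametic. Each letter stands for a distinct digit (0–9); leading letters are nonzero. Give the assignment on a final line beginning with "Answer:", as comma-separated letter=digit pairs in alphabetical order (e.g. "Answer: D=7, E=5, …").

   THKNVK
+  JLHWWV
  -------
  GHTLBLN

Step 1. [col 1: K + V ≡ N (mod 10)] N=5 is one option consistent with column 1 (K + V ≡ N (mod 10), carry-in 0) — take it, so N=5.
Step 2. [col 1: K + V ≡ N (mod 10)] no forcing yet in column 1 (carry-in 0); V=2 is free and consistent — try it ⇒ V=2.
Step 3. [col 1: K + V ≡ N (mod 10)] column 1: given V=2, N=5, carry-in 0, and digits 2,5 already taken and all letters distinct, K+V≡N (mod 10) forces K=3, so K=3.
Step 4. [col 2: V + W ≡ L (mod 10)] no forcing yet in column 2 (carry-in 0); W=8 is free and consistent — try it. So W=8.
Step 5. [G] G is the leading digit of a 7-digit sum of two 6-digit numbers; the final carry is exactly 1. So G=1.
Step 6. [col 2: V + W ≡ L (mod 10)] from column 2 (V=2, W=8, carry-in 0, digits 1,2,3,5,8 already taken and all letters distinct): L must equal 0 ⇒ L=0.
Step 7. [col 3: N + W ≡ B (mod 10)] from column 3 (N=5, W=8, carry-in 1, digits 0,1,2,3,5,8 already taken and all letters distinct): B must equal 4. So B=4.
Step 8. [col 4: K + H ≡ L (mod 10)] in column 4 we have K+H≡L with carry-in 1; given K=3, L=0 and digits 0,1,2,3,4,5,8 already taken and all letters distinct, that pins H to 6 ⇒ H=6.
Step 9. [col 5: H + L ≡ T (mod 10)] column 5 reads H+L+carry(1)=T with H=6, L=0; with digits 0,1,2,3,4,5,6,8 already taken and all letters distinct, the only value for T is 7, so T=7.
Step 10. [col 6: T + J ≡ H (mod 10)] in column 6 we have T+J≡H with carry-in 0; given T=7, H=6 and digits 0,1,2,3,4,5,6,7,8 already taken and all letters distinct, that pins J to 9. So J=9.

Answer: B=4, G=1, H=6, J=9, K=3, L=0, N=5, T=7, V=2, W=8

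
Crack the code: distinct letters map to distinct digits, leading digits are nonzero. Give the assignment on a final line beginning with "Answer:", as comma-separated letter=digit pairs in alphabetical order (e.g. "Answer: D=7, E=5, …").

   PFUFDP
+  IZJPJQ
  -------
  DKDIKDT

Step 1. [col 1: P + Q ≡ T (mod 10)] column 1 (P + Q ≡ T (mod 10), carry-in 0) doesn't pin Q yet; pick Q=5 and continue ⇒ Q=5.
Step 2. [D] D is the leading digit of a 7-digit sum of two 6-digit numbers; the final carry is exactly 1. So D=1.
Step 3. [col 1: P + Q ≡ T (mod 10)] column 1 (P + Q ≡ T (mod 10), carry-in 0) doesn't pin T yet; pick T=9 and continue. So T=9.
Step 4. [col 1: P + Q ≡ T (mod 10)] column 1: given Q=5, T=9, carry-in 0, and digits 1,5,9 already taken and all letters distinct, P+Q≡T (mod 10) forces P=4 ⇒ P=4.
Step 5. [col 2: D + J ≡ D (mod 10)] in column 2 we have D+J≡D with carry-in 0; given D=1 and digits 1,4,5,9 already taken and all letters distinct, that pins J to 0, so J=0.
Step 6. [col 3: F + P ≡ K (mod 10)] no forcing yet in column 3 (carry-in 0); K=2 is free and consistent — try it ⇒ K=2.
Step 7. [col 3: F + P ≡ K (mod 10)] column 3 reads F+P+carry(0)=K with P=4, K=2; with digits 0,1,2,4,5,9 already taken and all letters distinct, the only value for F is 8, so F=8.
Step 8. [col 4: U + J ≡ I (mod 10)] in column 4 we have U+J≡I with carry-in 1; given J=0 and digits 0,1,2,4,5,8,9 already taken and all letters distinct, that pins I to 7, so I=7.
Step 9. [col 4: U + J ≡ I (mod 10)] in column 4 we have U+J≡I with carry-in 1; given J=0, I=7 and digits 0,1,2,4,5,7,8,9 already taken and all letters distinct, that pins U to 6. So U=6.
Step 10. [col 5: F + Z ≡ D (mod 10)] in column 5 we have F+Z≡D with carry-in 0; given F=8, D=1 and digits 0,1,2,4,5,6,7,8,9 already taken and all letters distinct, that pins Z to 3, so Z=3.

Answer: D=1, F=8, I=7, J=0, K=2, P=4, Q=5, T=9, U=6, Z=3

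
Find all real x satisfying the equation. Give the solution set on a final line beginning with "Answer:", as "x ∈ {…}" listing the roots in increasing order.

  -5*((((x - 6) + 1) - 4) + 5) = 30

Step 1. [-5*((((x - 6) + 1) - 4) + 5) = 30] leading coefficient -5: divide by -5. So div: (((x - 6) + 1) - 4) + 5 = -6.
Step 2. [(((x - 6) + 1) - 4) + 5 = -6] +5 is outermost — subtract 5 both sides ⇒ sub: ((x - 6) + 1) - 4 = -11.
Step 3. [((x - 6) + 1) - 4 = -11] peel the -4: add 4 from each side, so sub: (x - 6) + 1 = -7.
Step 4. [(x - 6) + 1 = -7] +1 is outermost — subtract 1 both sides ⇒ sub: x - 6 = -8.
Step 5. [x - 6 = -8] peel the -6: add 6 from each side. So sub: x = -2.

Answer: x ∈ {-2}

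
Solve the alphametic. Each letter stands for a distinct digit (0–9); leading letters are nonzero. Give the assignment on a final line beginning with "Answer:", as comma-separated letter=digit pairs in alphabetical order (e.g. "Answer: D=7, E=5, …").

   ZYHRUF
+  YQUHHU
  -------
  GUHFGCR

Step 1. [col 1: F + U ≡ R (mod 10)] several values work for U in column 1 (F + U ≡ R (mod 10), carry-in 0); try U=2 ⇒ U=2.
Step 2. [G] adding two 6-digit numbers gives at most 6+1 digits, and here it does — G is that final carry and must be 1, so G=1.
Step 3. [col 1: F + U ≡ R (mod 10)] F=6 is one option consistent with column 1 (F + U ≡ R (mod 10), carry-in 0) — take it ⇒ F=6.
Step 4. [col 1: F + U ≡ R (mod 10)] in column 1 we have F+U≡R with carry-in 0; given F=6, U=2 and digits 1,2,6 already taken and all letters distinct, that pins R to 8 ⇒ R=8.
Step 5. [col 2: U + H ≡ C (mod 10)] H=3 is one option consistent with column 2 (U + H ≡ C (mod 10), carry-in 0) — take it ⇒ H=3.
Step 6. [col 2: U + H ≡ C (mod 10)] column 2: given U=2, H=3, carry-in 0, and digits 1,2,3,6,8 already taken and all letters distinct, U+H≡C (mod 10) forces C=5. So C=5.
Step 7. [col 5: Y + Q ≡ H (mod 10)] column 5 (Y + Q ≡ H (mod 10), carry-in 0) doesn't pin Q yet; pick Q=9 and continue. So Q=9.
Step 8. [col 5: Y + Q ≡ H (mod 10)] from column 5 (Q=9, H=3, carry-in 0, digits 1,2,3,5,6,8,9 already taken and all letters distinct): Y must equal 4 ⇒ Y=4.
Step 9. [col 6: Z + Y ≡ U (mod 10)] in column 6 we have Z+Y≡U with carry-in 1; given Y=4, U=2 and digits 1,2,3,4,5,6,8,9 already taken and all letters distinct, that pins Z to 7, so Z=7.

Answer: C=5, F=6, G=1, H=3, Q=9, R=8, U=2, Y=4, Z=7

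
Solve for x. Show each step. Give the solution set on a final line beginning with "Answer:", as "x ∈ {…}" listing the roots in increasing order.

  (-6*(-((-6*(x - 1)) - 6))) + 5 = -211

Step 1. [(-6*(-((-6*(x - 1)) - 6))) + 5 = -211] 5 comes off first (subtract 5), so sub: -6*(-((-6*(x - 1)) - 6)) = -216.
Step 2. [-6*(-((-6*(x - 1)) - 6)) = -216] leading coefficient -6: divide by -6. So div: -((-6*(x - 1)) - 6) = 36.
Step 3. [-((-6*(x - 1)) - 6) = 36] leading − — multiply by −1 ⇒ neg: (-6*(x - 1)) - 6 = -36.
Step 4. [(-6*(x - 1)) - 6 = -36] peel the -6: add 6 from each side ⇒ sub: -6*(x - 1) = -30.
Step 5. [-6*(x - 1) = -30] LHS = -6·(…); ÷-6 both sides. So div: x - 1 = 5.
Step 6. [x - 1 = 5] peel the -1: add 1 from each side ⇒ sub: x = 6.

Answer: x ∈ {6}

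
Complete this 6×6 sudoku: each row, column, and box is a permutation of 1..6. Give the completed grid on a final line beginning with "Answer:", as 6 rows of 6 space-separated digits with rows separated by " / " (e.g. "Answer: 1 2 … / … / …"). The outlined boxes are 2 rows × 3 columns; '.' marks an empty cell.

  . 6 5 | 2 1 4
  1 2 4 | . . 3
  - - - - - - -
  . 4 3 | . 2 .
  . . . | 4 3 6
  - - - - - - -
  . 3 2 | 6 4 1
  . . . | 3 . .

Step 1. [r6c5∈{5}] r6c5 is down to just 5 ⇒ r6c5=5.
Step 2. [r4c2∈{1,5}] r4c2 is the only open cell in col 2 admitting 5, so r4c2=5.
Step 3. [r6c3∈{1,6}] col 3 places 6 nowhere but r6c3. So r6c3=6.
Step 4. [r2c4∈{5}] nothing but 5 survives at r2c4, so r2c4=5.
Step 5. [r3c4∈{1}] r3c4 has the single candidate 1 ⇒ r3c4=1.
Step 6. [r6c2∈{1}] r6c2 is down to just 1. So r6c2=1.
Step 7. [r6c1∈{4}] nothing but 4 survives at r6c1. So r6c1=4.
Step 8. [r3c1∈{6}] r3c1's peers cover all but 6 ⇒ r3c1=6.
Step 9. [r1c1∈{3}] r1c1's peers cover all but 3 ⇒ r1c1=3.
Step 10. [r2c5∈{6}] only 6 remains possible at r2c5. So r2c5=6.
Step 11. [r3c6∈{5}] r3c6 is down to just 5 ⇒ r3c6=5.
Step 12. [r4c1∈{2}] nothing but 2 survives at r4c1, so r4c1=2.
Step 13. [r5c1∈{5}] r5c1 is down to just 5. So r5c1=5.
Step 14. [r6c6∈{2}] nothing but 2 survives at r6c6. So r6c6=2.
Step 15. [r4c3∈{1}] nothing but 1 survives at r4c3 ⇒ r4c3=1.

Answer: 3 6 5 2 1 4 / 1 2 4 5 6 3 / 6 4 3 1 2 5 / 2 5 1 4 3 6 / 5 3 2 6 4 1 / 4 1 6 3 5 2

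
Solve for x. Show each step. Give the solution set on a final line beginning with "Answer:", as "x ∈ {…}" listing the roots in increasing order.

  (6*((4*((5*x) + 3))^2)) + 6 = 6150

Step 1. [(6*((4*((5*x) + 3))^2)) + 6 = 6150] 6 divides every term; factor it out, so factor: ((4*((5*x) + 3))^2) + 1 = 1025.
Step 2. [((4*((5*x) + 3))^2) + 1 = 1025] 1 comes off first (subtract 1), so sub: (4*((5*x) + 3))^2 = 1024.
Step 3. [(4*((5*x) + 3))^2 = 1024] LHS squared, RHS 1024 ≥ 0: apply √ (±), so sqrt: 4*((5*x) + 3) = 32 or -32.
Step 4. [4*((5*x) + 3) = 32 or -32] LHS = 4·(…); ÷4 both sides, so div: (5*x) + 3 = 8 or -8.
Step 5. [(5*x) + 3 = 8 or -8] +3 is outermost — subtract 3 both sides, so sub: 5*x = 5 or -11.
Step 6. [5*x = 5 or -11] 5·(inner) — divide through by 5 ⇒ div: x = 1 or -11/5.

Answer: x ∈ {-11/5, 1}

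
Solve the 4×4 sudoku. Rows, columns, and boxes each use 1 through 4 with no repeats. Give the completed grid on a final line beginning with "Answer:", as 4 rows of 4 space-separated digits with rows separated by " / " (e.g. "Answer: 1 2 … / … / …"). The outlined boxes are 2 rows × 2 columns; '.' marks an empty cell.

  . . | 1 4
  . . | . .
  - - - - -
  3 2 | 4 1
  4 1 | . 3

Step 1. [r2c4∈{2}] nothing but 2 survives at r2c4. So r2c4=2.
Step 2. [r2c2∈{3,4}] 4 has one home in row 2: r2c2, so r2c2=4.
Step 3. [r1c1∈{2}] nothing but 2 survives at r1c1, so r1c1=2.
Step 4. [r2c3∈{3}] r2c3 has the single candidate 3, so r2c3=3.
Step 5. [r4c3∈{2}] r4c3 is down to just 2, so r4c3=2.
Step 6. [r2c1∈{1}] r2c1 has the single candidate 1. So r2c1=1.
Step 7. [r1c2∈{3}] r1c2 has the single candidate 3 ⇒ r1c2=3.

Answer: 2 3 1 4 / 1 4 3 2 / 3 2 4 1 / 4 1 2 3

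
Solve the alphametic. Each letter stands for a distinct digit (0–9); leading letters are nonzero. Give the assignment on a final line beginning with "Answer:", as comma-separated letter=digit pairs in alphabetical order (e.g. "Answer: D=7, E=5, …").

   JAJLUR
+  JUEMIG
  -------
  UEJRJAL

Step 1. [col 1: R + G ≡ L (mod 10)] no forcing yet in column 1 (carry-in 0); G=2 is free and consistent — try it ⇒ G=2.
Step 2. [col 1: R + G ≡ L (mod 10)] no forcing yet in column 1 (carry-in 0); R=6 is free and consistent — try it. So R=6.
Step 3. [U] the sum has 7 digits but both addends have 6; that extra leading digit U is the final carry, namely 1. So U=1.
Step 4. [col 1: R + G ≡ L (mod 10)] in column 1 we have R+G≡L with carry-in 0; given R=6, G=2 and digits 1,2,6 already taken and all letters distinct, that pins L to 8. So L=8.
Step 5. [col 2: U + I ≡ A (mod 10)] several values work for A in column 2 (U + I ≡ A (mod 10), carry-in 0); try A=4. So A=4.
Step 6. [col 2: U + I ≡ A (mod 10)] in column 2 we have U+I≡A with carry-in 0; given U=1, A=4 and digits 1,2,4,6,8 already taken and all letters distinct, that pins I to 3 ⇒ I=3.
Step 7. [col 3: L + M ≡ J (mod 10)] several values work for J in column 3 (L + M ≡ J (mod 10), carry-in 0); try J=5 ⇒ J=5.
Step 8. [col 3: L + M ≡ J (mod 10)] from column 3 (L=8, J=5, carry-in 0, digits 1,2,3,4,5,6,8 already taken and all letters distinct): M must equal 7 ⇒ M=7.
Step 9. [col 4: J + E ≡ R (mod 10)] in column 4 we have J+E≡R with carry-in 1; given J=5, R=6 and digits 1,2,3,4,5,6,7,8 already taken and all letters distinct, that pins E to 0 ⇒ E=0.

Answer: A=4, E=0, G=2, I=3, J=5, L=8, M=7, R=6, U=1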